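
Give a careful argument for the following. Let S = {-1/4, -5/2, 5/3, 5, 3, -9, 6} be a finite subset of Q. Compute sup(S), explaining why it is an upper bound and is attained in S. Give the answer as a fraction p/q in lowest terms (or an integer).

S is finite, so sup(S) = max(S).
Sorted decreasing:
6, 5, 3, 5/3, -1/4, -5/2, -9
The extremum is 6.
For every x in S, x <= 6. And 6 is in S, so it is attained.
Therefore sup(S) = 6.

6


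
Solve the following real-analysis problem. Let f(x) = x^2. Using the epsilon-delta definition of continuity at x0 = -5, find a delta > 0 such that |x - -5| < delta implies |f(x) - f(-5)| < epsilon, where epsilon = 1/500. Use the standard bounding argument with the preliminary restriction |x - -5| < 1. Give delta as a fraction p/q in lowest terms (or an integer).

Factor: |x^2 - (-5)^2| = |x - -5| * |x + -5|.
Impose |x - -5| < 1 first. Then |x + -5| = |(x - -5) + 2*(-5)| <= |x - -5| + 2*|-5| < 1 + 10 = 11.
So |x^2 - (-5)^2| < delta * 11.
We need delta * 11 <= 1/500, i.e. delta <= 1/500/11 = 1/5500.
Since 1/5500 < 1, this is tighter than 1; take delta = 1/5500.
So delta = 1/5500 works.

1/5500


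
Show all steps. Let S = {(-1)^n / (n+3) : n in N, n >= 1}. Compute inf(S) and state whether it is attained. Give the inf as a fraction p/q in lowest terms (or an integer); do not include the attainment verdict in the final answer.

Analysis:
- Values: -1/4, 1/5, -1/6, 1/7, -1/8, ...
- Positive terms (even n): 1/(2+3), 1/(4+3), ... decreasing -> max = 1/5 (n=2).
- Negative terms (odd n): -1/(1+3), -1/(3+3), ... increasing -> min = -1/4 (n=1).
- So sup = 1/5 (attained at n=2); inf = -1/4 (attained at n=1).
Conclusion: inf(S) = -1/4, attained in S.

-1/4


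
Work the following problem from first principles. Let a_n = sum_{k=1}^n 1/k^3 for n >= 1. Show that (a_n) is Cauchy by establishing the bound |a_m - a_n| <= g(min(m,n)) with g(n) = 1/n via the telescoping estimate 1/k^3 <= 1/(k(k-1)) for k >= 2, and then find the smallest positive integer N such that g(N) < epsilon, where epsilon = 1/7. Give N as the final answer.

For m > n >= 1: |a_m - a_n| = sum_{k=n+1}^m 1/k^3.
Use 1/k^3 <= 1/(k(k-1)) = 1/(k-1) - 1/k for k >= 2 (which holds since k^3 >= k^2 >= k(k-1) for k >= 2):
sum_{k=n+1}^m 1/k^3 <= sum_{k=n+1}^m (1/(k-1) - 1/k) = 1/n - 1/m <= 1/n.
By symmetry the same bound holds with n,m swapped, so |a_m - a_n| <= 1/min(m,n) = g(min(m,n)). Since g(n) -> 0, (a_n) is Cauchy.
Now solve g(N) < 1/7: 1/N < 1/7 <=> N > 1/(1/7) = 7.
The smallest integer strictly greater than 7 is N = 8.
Check: g(8) = 1/8 < 1/7; g(7) = 1/7 >= 1/7. So N = 8.

8


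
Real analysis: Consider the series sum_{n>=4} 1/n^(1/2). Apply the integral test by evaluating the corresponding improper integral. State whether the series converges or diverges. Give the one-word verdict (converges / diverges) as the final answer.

Let f(x) = 1/sqrt(x). Then f is positive, continuous, and decreasing on [4, infinity), so the integral test applies.
Compute the improper integral int_{4}^infinity f(x) dx:
  antiderivative F(x) = 2*sqrt(x).
  As x -> infinity, F(x) -> infinity (since p = 1/2 < 1).
  So the integral diverges. By the integral test, the series diverges.

diverges


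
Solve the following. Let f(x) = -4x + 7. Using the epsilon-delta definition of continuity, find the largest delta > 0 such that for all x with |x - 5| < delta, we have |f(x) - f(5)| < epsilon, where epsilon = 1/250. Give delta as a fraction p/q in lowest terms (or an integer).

We compute f(5) = -4*(5) + 7 = -13.
|f(x) - f(5)| = |-4x + 7 - (-13)| = |-4(x - 5)| = 4|x - 5|.
We need 4|x - 5| < 1/250, i.e. |x - 5| < 1/250 / 4 = 1/1000.
So any delta <= 1/1000 works. Conversely, if delta > 1/1000, then x = 5 + 1/1000 satisfies |x - 5| = 1/1000 < delta but |f(x) - f(5)| = 4 * 1/1000 = 1/250, which is not < 1/250; so no larger delta works.
Hence the largest such delta is 1/1000.

1/1000


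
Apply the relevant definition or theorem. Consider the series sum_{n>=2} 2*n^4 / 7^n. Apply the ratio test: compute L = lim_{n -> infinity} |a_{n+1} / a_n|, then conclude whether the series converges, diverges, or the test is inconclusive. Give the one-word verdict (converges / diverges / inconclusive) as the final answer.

Let a_n denote the general term. Form the ratio a_{n+1}/a_n and simplify:
a_{n+1}/a_n = (n + 1)^4/(7*n^4)
Take the limit as n -> infinity: L = 1/7.
Since L = 1/7 < 1, the ratio test implies the series converges.

converges


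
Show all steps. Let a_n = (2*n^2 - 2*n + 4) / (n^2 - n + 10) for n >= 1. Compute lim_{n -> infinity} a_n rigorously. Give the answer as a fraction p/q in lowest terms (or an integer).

Divide numerator and denominator by n^2, the highest power:
numerator / n^2 = 2 - 2/n + 4/n^2
denominator / n^2 = 1 - 1/n + 10/n^2
As n -> infinity, all terms of the form c/n^k (k >= 1) tend to 0.
So numerator / n^2 -> 2 and denominator / n^2 -> 1.
Therefore lim a_n = 2.

2


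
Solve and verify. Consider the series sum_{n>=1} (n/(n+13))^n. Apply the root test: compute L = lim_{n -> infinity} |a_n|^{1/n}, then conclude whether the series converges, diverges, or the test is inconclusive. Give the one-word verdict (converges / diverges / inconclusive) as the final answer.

Let a_n denote the general term. Form |a_n|^(1/n) and simplify:
|a_n|^(1/n) = n/(n + 13)
Take the limit as n -> infinity: L = 1.
Since L = 1, the root test is inconclusive. (In fact a_n = (n/(n+13))^n -> e^(-13) != 0, so the nth-term test shows divergence; but the root test itself gives no conclusion.)

inconclusive


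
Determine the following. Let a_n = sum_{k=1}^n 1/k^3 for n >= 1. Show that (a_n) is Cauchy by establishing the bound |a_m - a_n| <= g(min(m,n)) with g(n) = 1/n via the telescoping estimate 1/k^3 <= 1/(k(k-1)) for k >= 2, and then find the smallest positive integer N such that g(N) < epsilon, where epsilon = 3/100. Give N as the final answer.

For m > n >= 1: |a_m - a_n| = sum_{k=n+1}^m 1/k^3.
Use 1/k^3 <= 1/(k(k-1)) = 1/(k-1) - 1/k for k >= 2 (which holds since k^3 >= k^2 >= k(k-1) for k >= 2):
sum_{k=n+1}^m 1/k^3 <= sum_{k=n+1}^m (1/(k-1) - 1/k) = 1/n - 1/m <= 1/n.
By symmetry the same bound holds with n,m swapped, so |a_m - a_n| <= 1/min(m,n) = g(min(m,n)). Since g(n) -> 0, (a_n) is Cauchy.
Now solve g(N) < 3/100: 1/N < 3/100 <=> N > 1/(3/100) = 100/3.
The smallest integer strictly greater than 100/3 is N = 34.
Check: g(34) = 1/34 < 3/100; g(33) = 1/33 >= 3/100. So N = 34.

34


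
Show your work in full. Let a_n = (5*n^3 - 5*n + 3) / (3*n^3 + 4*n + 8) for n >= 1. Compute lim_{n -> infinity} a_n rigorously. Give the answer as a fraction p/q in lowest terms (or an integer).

Divide numerator and denominator by n^3, the highest power:
numerator / n^3 = 5 - 5/n^2 + 3/n^3
denominator / n^3 = 3 + 4/n^2 + 8/n^3
As n -> infinity, all terms of the form c/n^k (k >= 1) tend to 0.
So numerator / n^3 -> 5 and denominator / n^3 -> 3.
Therefore lim a_n = 5/3.

5/3


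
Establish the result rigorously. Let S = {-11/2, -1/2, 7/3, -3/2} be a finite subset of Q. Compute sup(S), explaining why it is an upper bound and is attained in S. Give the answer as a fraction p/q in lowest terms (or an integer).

S is finite, so sup(S) = max(S).
Sorted decreasing:
7/3, -1/2, -3/2, -11/2
The extremum is 7/3.
For every x in S, x <= 7/3. And 7/3 is in S, so it is attained.
Therefore sup(S) = 7/3.

7/3


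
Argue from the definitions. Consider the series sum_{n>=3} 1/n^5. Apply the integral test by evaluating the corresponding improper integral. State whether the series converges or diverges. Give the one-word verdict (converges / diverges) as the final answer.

Let f(x) = x^(-5). Then f is positive, continuous, and decreasing on [3, infinity), so the integral test applies.
Compute the improper integral int_{3}^infinity f(x) dx:
  antiderivative F(x) = -1/(4*x^4).
  As x -> infinity, F(x) -> 0 (since p = 5 > 1).
  So int = F(infinity) - F(3) = 0 - (-1/324) = 1/324.
  Finite, so by the integral test, the series converges.

converges


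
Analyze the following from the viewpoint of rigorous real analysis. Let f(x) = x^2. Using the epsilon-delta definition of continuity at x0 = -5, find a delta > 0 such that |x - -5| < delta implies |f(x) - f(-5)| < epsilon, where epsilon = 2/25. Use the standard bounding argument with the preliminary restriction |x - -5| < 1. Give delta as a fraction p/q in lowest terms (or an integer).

Factor: |x^2 - (-5)^2| = |x - -5| * |x + -5|.
Impose |x - -5| < 1 first. Then |x + -5| = |(x - -5) + 2*(-5)| <= |x - -5| + 2*|-5| < 1 + 10 = 11.
So |x^2 - (-5)^2| < delta * 11.
We need delta * 11 <= 2/25, i.e. delta <= 2/25/11 = 2/275.
Since 2/275 < 1, this is tighter than 1; take delta = 2/275.
So delta = 2/275 works.

2/275


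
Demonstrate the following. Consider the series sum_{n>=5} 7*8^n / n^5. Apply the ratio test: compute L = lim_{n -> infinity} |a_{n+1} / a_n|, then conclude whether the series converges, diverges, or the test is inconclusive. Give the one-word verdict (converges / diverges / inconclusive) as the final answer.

Let a_n denote the general term. Form the ratio a_{n+1}/a_n and simplify:
a_{n+1}/a_n = 8*n^5/(n + 1)^5
Take the limit as n -> infinity: L = 8.
Since L = 8 > 1 (or L = infinity), the ratio test implies the series diverges.

diverges


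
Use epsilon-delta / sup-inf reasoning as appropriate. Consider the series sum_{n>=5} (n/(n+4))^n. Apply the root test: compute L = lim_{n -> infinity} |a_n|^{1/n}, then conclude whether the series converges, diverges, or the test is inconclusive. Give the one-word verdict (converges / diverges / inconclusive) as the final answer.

Let a_n denote the general term. Form |a_n|^(1/n) and simplify:
|a_n|^(1/n) = n/(n + 4)
Take the limit as n -> infinity: L = 1.
Since L = 1, the root test is inconclusive. (In fact a_n = (n/(n+4))^n -> e^(-4) != 0, so the nth-term test shows divergence; but the root test itself gives no conclusion.)

inconclusive


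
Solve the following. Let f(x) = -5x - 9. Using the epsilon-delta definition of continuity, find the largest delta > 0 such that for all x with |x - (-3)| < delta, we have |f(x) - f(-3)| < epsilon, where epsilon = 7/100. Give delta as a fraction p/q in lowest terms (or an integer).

We compute f(-3) = -5*(-3) - 9 = 6.
|f(x) - f(-3)| = |-5x - 9 - (6)| = |-5(x - (-3))| = 5|x - (-3)|.
We need 5|x - (-3)| < 7/100, i.e. |x - (-3)| < 7/100 / 5 = 7/500.
So any delta <= 7/500 works. Conversely, if delta > 7/500, then x = -3 + 7/500 satisfies |x - (-3)| = 7/500 < delta but |f(x) - f(-3)| = 5 * 7/500 = 7/100, which is not < 7/100; so no larger delta works.
Hence the largest such delta is 7/500.

7/500


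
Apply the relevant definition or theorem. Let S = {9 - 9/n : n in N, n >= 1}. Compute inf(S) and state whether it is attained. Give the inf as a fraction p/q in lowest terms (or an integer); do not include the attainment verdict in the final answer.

Analysis:
- Values: 0, 9/2, 6, 27/4, ... strictly increasing.
- Minimum is 0 (n=1); inf = 0 (attained).
- 9 - 9/n -> 9 from below; sup = 9, not attained.
Conclusion: inf(S) = 0, attained in S.

0


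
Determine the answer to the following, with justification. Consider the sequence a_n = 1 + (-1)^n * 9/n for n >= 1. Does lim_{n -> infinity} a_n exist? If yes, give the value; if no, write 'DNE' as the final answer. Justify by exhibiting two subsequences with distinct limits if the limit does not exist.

Examine the behaviour of a_n along subsequences.
Even-n subsequence a_{2k} = 1 + 9/(2k) -> 1. Odd-n subsequence a_{2k+1} = 1 - 9/(2k+1) -> 1. Both tend to 1, which suggests the limit is 1; verify directly.
|a_n - 1| = |(-1)^n * 9/n| = 9/n for every n >= 1.
Given epsilon > 0, choose a positive integer N > 9/epsilon. Then for all n >= N, |a_n - 1| = 9/n <= 9/N < epsilon.
So by the definition of the limit, lim a_n exists and equals 1.

1


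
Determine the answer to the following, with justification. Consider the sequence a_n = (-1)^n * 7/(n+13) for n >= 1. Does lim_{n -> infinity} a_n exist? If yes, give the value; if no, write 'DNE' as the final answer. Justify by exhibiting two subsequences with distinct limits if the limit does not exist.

Examine the behaviour of a_n along subsequences.
Even-n subsequence a_{2k} = 7/(2k+13) -> 0. Odd-n subsequence a_{2k+1} = -7/(2k+14) -> 0. Both tend to 0, which suggests the limit is 0; verify directly.
|a_n - 0| = 7/(n+13) < 7/n for every n >= 1.
Given epsilon > 0, choose a positive integer N > 7/epsilon. Then for all n >= N, |a_n| < 7/n <= 7/N < epsilon.
So by the definition of the limit, lim a_n exists and equals 0.

0


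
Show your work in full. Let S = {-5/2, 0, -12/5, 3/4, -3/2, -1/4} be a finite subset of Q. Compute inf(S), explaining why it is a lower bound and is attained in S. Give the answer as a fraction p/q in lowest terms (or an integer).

S is finite, so inf(S) = min(S).
Sorted increasing:
-5/2, -12/5, -3/2, -1/4, 0, 3/4
The extremum is -5/2.
For every x in S, x >= -5/2. And -5/2 is in S, so it is attained.
Therefore inf(S) = -5/2.

-5/2


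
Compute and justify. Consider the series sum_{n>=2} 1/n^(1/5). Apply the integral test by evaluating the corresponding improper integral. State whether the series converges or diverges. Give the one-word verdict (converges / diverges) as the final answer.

Let f(x) = x^(-1/5). Then f is positive, continuous, and decreasing on [2, infinity), so the integral test applies.
Compute the improper integral int_{2}^infinity f(x) dx:
  antiderivative F(x) = 5*x^(4/5)/4.
  As x -> infinity, F(x) -> infinity (since p = 1/5 < 1).
  So the integral diverges. By the integral test, the series diverges.

diverges


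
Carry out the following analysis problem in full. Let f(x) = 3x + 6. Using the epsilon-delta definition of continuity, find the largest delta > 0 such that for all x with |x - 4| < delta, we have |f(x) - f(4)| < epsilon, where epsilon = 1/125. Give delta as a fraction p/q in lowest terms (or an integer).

We compute f(4) = 3*(4) + 6 = 18.
|f(x) - f(4)| = |3x + 6 - (18)| = |3(x - 4)| = 3|x - 4|.
We need 3|x - 4| < 1/125, i.e. |x - 4| < 1/125 / 3 = 1/375.
So any delta <= 1/375 works. Conversely, if delta > 1/375, then x = 4 + 1/375 satisfies |x - 4| = 1/375 < delta but |f(x) - f(4)| = 3 * 1/375 = 1/125, which is not < 1/125; so no larger delta works.
Hence the largest such delta is 1/375.

1/375


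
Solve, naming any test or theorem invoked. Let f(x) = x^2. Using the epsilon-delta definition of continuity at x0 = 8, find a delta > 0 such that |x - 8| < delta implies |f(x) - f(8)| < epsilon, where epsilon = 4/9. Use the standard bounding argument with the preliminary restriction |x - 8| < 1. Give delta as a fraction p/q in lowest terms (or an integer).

Factor: |x^2 - (8)^2| = |x - 8| * |x + 8|.
Impose |x - 8| < 1 first. Then |x + 8| = |(x - 8) + 2*(8)| <= |x - 8| + 2*|8| < 1 + 16 = 17.
So |x^2 - (8)^2| < delta * 17.
We need delta * 17 <= 4/9, i.e. delta <= 4/9/17 = 4/153.
Since 4/153 < 1, this is tighter than 1; take delta = 4/153.
So delta = 4/153 works.

4/153


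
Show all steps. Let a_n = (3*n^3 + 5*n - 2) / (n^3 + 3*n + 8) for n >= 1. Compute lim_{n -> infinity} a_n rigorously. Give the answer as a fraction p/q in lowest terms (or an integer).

Divide numerator and denominator by n^3, the highest power:
numerator / n^3 = 3 + 5/n^2 - 2/n^3
denominator / n^3 = 1 + 3/n^2 + 8/n^3
As n -> infinity, all terms of the form c/n^k (k >= 1) tend to 0.
So numerator / n^3 -> 3 and denominator / n^3 -> 1.
Therefore lim a_n = 3.

3


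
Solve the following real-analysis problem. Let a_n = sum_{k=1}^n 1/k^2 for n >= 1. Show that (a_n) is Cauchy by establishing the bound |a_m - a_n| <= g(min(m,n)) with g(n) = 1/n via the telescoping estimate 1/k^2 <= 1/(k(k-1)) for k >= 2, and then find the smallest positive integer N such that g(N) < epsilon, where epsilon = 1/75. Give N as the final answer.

For m > n >= 1: |a_m - a_n| = sum_{k=n+1}^m 1/k^2.
Use 1/k^2 <= 1/(k(k-1)) = 1/(k-1) - 1/k for k >= 2:
sum_{k=n+1}^m 1/k^2 <= sum_{k=n+1}^m (1/(k-1) - 1/k) = 1/n - 1/m <= 1/n.
By symmetry the same bound holds with n,m swapped, so |a_m - a_n| <= 1/min(m,n) = g(min(m,n)). Since g(n) -> 0, (a_n) is Cauchy.
Now solve g(N) < 1/75: 1/N < 1/75 <=> N > 1/(1/75) = 75.
The smallest integer strictly greater than 75 is N = 76.
Check: g(76) = 1/76 < 1/75; g(75) = 1/75 >= 1/75. So N = 76.

76


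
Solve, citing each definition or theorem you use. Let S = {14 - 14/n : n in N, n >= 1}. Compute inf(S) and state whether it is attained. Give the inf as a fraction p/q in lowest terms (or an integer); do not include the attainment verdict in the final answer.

Analysis:
- Values: 0, 7, 28/3, 21/2, ... strictly increasing.
- Minimum is 0 (n=1); inf = 0 (attained).
- 14 - 14/n -> 14 from below; sup = 14, not attained.
Conclusion: inf(S) = 0, attained in S.

0


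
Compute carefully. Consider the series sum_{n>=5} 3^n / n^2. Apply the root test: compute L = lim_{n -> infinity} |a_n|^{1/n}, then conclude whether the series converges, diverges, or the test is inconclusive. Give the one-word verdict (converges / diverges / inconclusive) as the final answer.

Let a_n denote the general term. Form |a_n|^(1/n) and simplify:
|a_n|^(1/n) = 3/n^(2/n)
Take the limit as n -> infinity: L = 3.
Since L = 3 > 1, the root test implies divergence.

diverges


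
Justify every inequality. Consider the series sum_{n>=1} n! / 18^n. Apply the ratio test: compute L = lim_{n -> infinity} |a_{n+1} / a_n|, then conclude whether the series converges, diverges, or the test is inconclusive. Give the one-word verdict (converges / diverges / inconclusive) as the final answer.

Let a_n denote the general term. Form the ratio a_{n+1}/a_n and simplify:
a_{n+1}/a_n = n/18 + 1/18
Take the limit as n -> infinity: L = infinity.
Since L = infinity > 1 (or L = infinity), the ratio test implies the series diverges.

diverges


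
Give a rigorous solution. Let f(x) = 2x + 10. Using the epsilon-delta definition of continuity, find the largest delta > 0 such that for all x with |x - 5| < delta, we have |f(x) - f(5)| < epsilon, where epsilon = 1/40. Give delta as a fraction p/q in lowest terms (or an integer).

We compute f(5) = 2*(5) + 10 = 20.
|f(x) - f(5)| = |2x + 10 - (20)| = |2(x - 5)| = 2|x - 5|.
We need 2|x - 5| < 1/40, i.e. |x - 5| < 1/40 / 2 = 1/80.
So any delta <= 1/80 works. Conversely, if delta > 1/80, then x = 5 + 1/80 satisfies |x - 5| = 1/80 < delta but |f(x) - f(5)| = 2 * 1/80 = 1/40, which is not < 1/40; so no larger delta works.
Hence the largest such delta is 1/80.

1/80


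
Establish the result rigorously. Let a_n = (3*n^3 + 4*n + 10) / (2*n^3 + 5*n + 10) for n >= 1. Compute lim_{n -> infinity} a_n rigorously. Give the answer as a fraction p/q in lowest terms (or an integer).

Divide numerator and denominator by n^3, the highest power:
numerator / n^3 = 3 + 4/n^2 + 10/n^3
denominator / n^3 = 2 + 5/n^2 + 10/n^3
As n -> infinity, all terms of the form c/n^k (k >= 1) tend to 0.
So numerator / n^3 -> 3 and denominator / n^3 -> 2.
Therefore lim a_n = 3/2.

3/2


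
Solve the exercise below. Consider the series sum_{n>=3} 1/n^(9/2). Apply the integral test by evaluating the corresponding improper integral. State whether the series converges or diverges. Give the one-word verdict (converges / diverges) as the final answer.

Let f(x) = x^(-9/2). Then f is positive, continuous, and decreasing on [3, infinity), so the integral test applies.
Compute the improper integral int_{3}^infinity f(x) dx:
  antiderivative F(x) = -2/(7*x^(7/2)).
  As x -> infinity, F(x) -> 0 (since p = 9/2 > 1).
  So int = F(infinity) - F(3) = 0 - (-2*sqrt(3)/567) = 2*sqrt(3)/567.
  Finite, so by the integral test, the series converges.

converges


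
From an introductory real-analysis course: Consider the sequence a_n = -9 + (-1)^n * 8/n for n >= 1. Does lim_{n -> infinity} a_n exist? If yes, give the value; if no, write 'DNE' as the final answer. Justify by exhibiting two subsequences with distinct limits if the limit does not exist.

Examine the behaviour of a_n along subsequences.
Even-n subsequence a_{2k} = -9 + 8/(2k) -> -9. Odd-n subsequence a_{2k+1} = -9 - 8/(2k+1) -> -9. Both tend to -9, which suggests the limit is -9; verify directly.
|a_n - (-9)| = |(-1)^n * 8/n| = 8/n for every n >= 1.
Given epsilon > 0, choose a positive integer N > 8/epsilon. Then for all n >= N, |a_n - (-9)| = 8/n <= 8/N < epsilon.
So by the definition of the limit, lim a_n exists and equals -9.

-9


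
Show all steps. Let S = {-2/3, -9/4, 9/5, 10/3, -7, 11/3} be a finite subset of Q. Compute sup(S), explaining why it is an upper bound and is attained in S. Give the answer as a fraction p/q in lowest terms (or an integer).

S is finite, so sup(S) = max(S).
Sorted decreasing:
11/3, 10/3, 9/5, -2/3, -9/4, -7
The extremum is 11/3.
For every x in S, x <= 11/3. And 11/3 is in S, so it is attained.
Therefore sup(S) = 11/3.

11/3


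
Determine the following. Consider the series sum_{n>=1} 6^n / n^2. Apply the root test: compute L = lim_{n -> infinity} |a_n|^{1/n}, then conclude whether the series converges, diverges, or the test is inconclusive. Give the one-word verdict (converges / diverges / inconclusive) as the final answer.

Let a_n denote the general term. Form |a_n|^(1/n) and simplify:
|a_n|^(1/n) = 6/n^(2/n)
Take the limit as n -> infinity: L = 6.
Since L = 6 > 1, the root test implies divergence.

diverges


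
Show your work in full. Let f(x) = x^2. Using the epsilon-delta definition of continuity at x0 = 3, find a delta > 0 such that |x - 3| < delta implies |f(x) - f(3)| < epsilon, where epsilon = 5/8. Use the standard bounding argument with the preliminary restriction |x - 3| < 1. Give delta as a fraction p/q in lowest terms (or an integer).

Factor: |x^2 - (3)^2| = |x - 3| * |x + 3|.
Impose |x - 3| < 1 first. Then |x + 3| = |(x - 3) + 2*(3)| <= |x - 3| + 2*|3| < 1 + 6 = 7.
So |x^2 - (3)^2| < delta * 7.
We need delta * 7 <= 5/8, i.e. delta <= 5/8/7 = 5/56.
Since 5/56 < 1, this is tighter than 1; take delta = 5/56.
So delta = 5/56 works.

5/56


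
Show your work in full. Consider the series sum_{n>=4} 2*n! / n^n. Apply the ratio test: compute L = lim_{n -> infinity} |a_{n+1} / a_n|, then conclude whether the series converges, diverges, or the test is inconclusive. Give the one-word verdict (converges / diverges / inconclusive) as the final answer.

Let a_n denote the general term. Form the ratio a_{n+1}/a_n and simplify:
a_{n+1}/a_n = (n/(n + 1))^n
Take the limit as n -> infinity: L = exp(-1).
Since L = exp(-1) < 1, the ratio test implies the series converges.

converges


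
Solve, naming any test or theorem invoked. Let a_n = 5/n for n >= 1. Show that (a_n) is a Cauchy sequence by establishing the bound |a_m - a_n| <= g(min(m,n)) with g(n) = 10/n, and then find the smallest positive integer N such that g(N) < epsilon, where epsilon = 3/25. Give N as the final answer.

For any m, n >= 1, by the triangle inequality:
|a_m - a_n| = |5/m - 5/n| <= 5*1/m + 5*1/n <= 10/min(m,n).
So g(n) = 10/n bounds the Cauchy difference. Since g(n) -> 0, (a_n) is Cauchy.
Now solve g(N) < 3/25: 10/N < 3/25 <=> N > 10 / (3/25) = 250/3.
The smallest integer strictly greater than 250/3 is N = 84.
Check: g(84) = 10/84 = 5/42 < 3/25; g(83) = 10/83 >= 3/25. So N = 84.

84


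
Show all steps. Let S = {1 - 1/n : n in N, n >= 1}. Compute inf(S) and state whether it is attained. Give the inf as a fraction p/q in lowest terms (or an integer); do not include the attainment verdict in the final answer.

Analysis:
- Values: 0, 1/2, 2/3, 3/4, ... strictly increasing.
- Minimum is 0 (n=1); inf = 0 (attained).
- 1 - 1/n -> 1 from below; sup = 1, not attained.
Conclusion: inf(S) = 0, attained in S.

0


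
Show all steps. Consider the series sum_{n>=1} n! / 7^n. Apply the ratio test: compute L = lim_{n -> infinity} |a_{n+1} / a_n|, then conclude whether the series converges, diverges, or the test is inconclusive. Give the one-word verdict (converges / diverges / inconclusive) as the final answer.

Let a_n denote the general term. Form the ratio a_{n+1}/a_n and simplify:
a_{n+1}/a_n = n/7 + 1/7
Take the limit as n -> infinity: L = infinity.
Since L = infinity > 1 (or L = infinity), the ratio test implies the series diverges.

diverges


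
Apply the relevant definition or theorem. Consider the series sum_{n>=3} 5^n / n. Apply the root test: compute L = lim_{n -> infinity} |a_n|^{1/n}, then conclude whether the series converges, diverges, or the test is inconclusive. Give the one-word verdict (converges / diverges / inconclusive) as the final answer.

Let a_n denote the general term. Form |a_n|^(1/n) and simplify:
|a_n|^(1/n) = 5/n^(1/n)
Take the limit as n -> infinity: L = 5.
Since L = 5 > 1, the root test implies divergence.

diverges


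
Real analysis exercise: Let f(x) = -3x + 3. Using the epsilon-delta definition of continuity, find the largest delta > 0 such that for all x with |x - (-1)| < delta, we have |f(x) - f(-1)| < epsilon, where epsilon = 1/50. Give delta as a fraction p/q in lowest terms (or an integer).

We compute f(-1) = -3*(-1) + 3 = 6.
|f(x) - f(-1)| = |-3x + 3 - (6)| = |-3(x - (-1))| = 3|x - (-1)|.
We need 3|x - (-1)| < 1/50, i.e. |x - (-1)| < 1/50 / 3 = 1/150.
So any delta <= 1/150 works. Conversely, if delta > 1/150, then x = -1 + 1/150 satisfies |x - (-1)| = 1/150 < delta but |f(x) - f(-1)| = 3 * 1/150 = 1/50, which is not < 1/50; so no larger delta works.
Hence the largest such delta is 1/150.

1/150


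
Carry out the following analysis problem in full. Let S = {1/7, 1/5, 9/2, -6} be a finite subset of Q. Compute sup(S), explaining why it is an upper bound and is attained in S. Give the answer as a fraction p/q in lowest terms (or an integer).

S is finite, so sup(S) = max(S).
Sorted decreasing:
9/2, 1/5, 1/7, -6
The extremum is 9/2.
For every x in S, x <= 9/2. And 9/2 is in S, so it is attained.
Therefore sup(S) = 9/2.

9/2


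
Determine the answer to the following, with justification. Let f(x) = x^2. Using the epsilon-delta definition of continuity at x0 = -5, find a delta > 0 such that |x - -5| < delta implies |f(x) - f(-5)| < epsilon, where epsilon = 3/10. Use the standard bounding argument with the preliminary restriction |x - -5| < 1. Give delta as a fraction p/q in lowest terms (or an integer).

Factor: |x^2 - (-5)^2| = |x - -5| * |x + -5|.
Impose |x - -5| < 1 first. Then |x + -5| = |(x - -5) + 2*(-5)| <= |x - -5| + 2*|-5| < 1 + 10 = 11.
So |x^2 - (-5)^2| < delta * 11.
We need delta * 11 <= 3/10, i.e. delta <= 3/10/11 = 3/110.
Since 3/110 < 1, this is tighter than 1; take delta = 3/110.
So delta = 3/110 works.

3/110


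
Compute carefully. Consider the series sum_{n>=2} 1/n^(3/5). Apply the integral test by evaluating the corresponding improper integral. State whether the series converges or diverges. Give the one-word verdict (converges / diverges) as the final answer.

Let f(x) = x^(-3/5). Then f is positive, continuous, and decreasing on [2, infinity), so the integral test applies.
Compute the improper integral int_{2}^infinity f(x) dx:
  antiderivative F(x) = 5*x^(2/5)/2.
  As x -> infinity, F(x) -> infinity (since p = 3/5 < 1).
  So the integral diverges. By the integral test, the series diverges.

diverges


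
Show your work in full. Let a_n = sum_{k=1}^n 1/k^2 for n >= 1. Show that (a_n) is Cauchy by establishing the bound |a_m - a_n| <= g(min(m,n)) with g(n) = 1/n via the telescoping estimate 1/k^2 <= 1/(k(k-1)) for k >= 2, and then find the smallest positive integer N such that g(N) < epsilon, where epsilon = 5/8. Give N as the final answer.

For m > n >= 1: |a_m - a_n| = sum_{k=n+1}^m 1/k^2.
Use 1/k^2 <= 1/(k(k-1)) = 1/(k-1) - 1/k for k >= 2:
sum_{k=n+1}^m 1/k^2 <= sum_{k=n+1}^m (1/(k-1) - 1/k) = 1/n - 1/m <= 1/n.
By symmetry the same bound holds with n,m swapped, so |a_m - a_n| <= 1/min(m,n) = g(min(m,n)). Since g(n) -> 0, (a_n) is Cauchy.
Now solve g(N) < 5/8: 1/N < 5/8 <=> N > 1/(5/8) = 8/5.
The smallest integer strictly greater than 8/5 is N = 2.
Check: g(2) = 1/2 < 5/8; g(1) = 1/1 >= 5/8. So N = 2.

2


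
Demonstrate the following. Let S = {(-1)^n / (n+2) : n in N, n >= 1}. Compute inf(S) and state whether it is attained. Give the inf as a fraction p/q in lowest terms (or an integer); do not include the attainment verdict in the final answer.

Analysis:
- Values: -1/3, 1/4, -1/5, 1/6, -1/7, ...
- Positive terms (even n): 1/(2+2), 1/(4+2), ... decreasing -> max = 1/4 (n=2).
- Negative terms (odd n): -1/(1+2), -1/(3+2), ... increasing -> min = -1/3 (n=1).
- So sup = 1/4 (attained at n=2); inf = -1/3 (attained at n=1).
Conclusion: inf(S) = -1/3, attained in S.

-1/3


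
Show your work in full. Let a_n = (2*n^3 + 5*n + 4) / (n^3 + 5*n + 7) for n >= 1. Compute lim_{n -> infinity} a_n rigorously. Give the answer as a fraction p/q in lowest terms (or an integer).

Divide numerator and denominator by n^3, the highest power:
numerator / n^3 = 2 + 5/n^2 + 4/n^3
denominator / n^3 = 1 + 5/n^2 + 7/n^3
As n -> infinity, all terms of the form c/n^k (k >= 1) tend to 0.
So numerator / n^3 -> 2 and denominator / n^3 -> 1.
Therefore lim a_n = 2.

2


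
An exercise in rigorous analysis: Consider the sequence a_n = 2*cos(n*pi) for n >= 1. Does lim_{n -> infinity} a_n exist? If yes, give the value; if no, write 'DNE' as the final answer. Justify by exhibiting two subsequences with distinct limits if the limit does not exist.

Examine the behaviour of a_n along subsequences.
cos(n*pi) = (-1)^n, so a_n = 2*(-1)^n. a_{2k} = 2 -> 2. a_{2k+1} = -2 -> -2.
Since these two subsequential limits are 2 and -2, distinct, the full sequence cannot converge (a convergent sequence has all subsequences tending to the same limit). So lim a_n does not exist.

DNE


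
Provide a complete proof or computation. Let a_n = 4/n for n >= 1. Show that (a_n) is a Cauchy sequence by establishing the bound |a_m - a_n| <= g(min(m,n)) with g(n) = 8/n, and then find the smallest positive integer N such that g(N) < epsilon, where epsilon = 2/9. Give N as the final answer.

For any m, n >= 1, by the triangle inequality:
|a_m - a_n| = |4/m - 4/n| <= 4*1/m + 4*1/n <= 8/min(m,n).
So g(n) = 8/n bounds the Cauchy difference. Since g(n) -> 0, (a_n) is Cauchy.
Now solve g(N) < 2/9: 8/N < 2/9 <=> N > 8 / (2/9) = 36.
The smallest integer strictly greater than 36 is N = 37.
Check: g(37) = 8/37 = 8/37 < 2/9; g(36) = 2/9 >= 2/9. So N = 37.

37


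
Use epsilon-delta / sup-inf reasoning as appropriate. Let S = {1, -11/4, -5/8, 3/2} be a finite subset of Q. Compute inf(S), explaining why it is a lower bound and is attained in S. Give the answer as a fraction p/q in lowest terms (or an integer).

S is finite, so inf(S) = min(S).
Sorted increasing:
-11/4, -5/8, 1, 3/2
The extremum is -11/4.
For every x in S, x >= -11/4. And -11/4 is in S, so it is attained.
Therefore inf(S) = -11/4.

-11/4


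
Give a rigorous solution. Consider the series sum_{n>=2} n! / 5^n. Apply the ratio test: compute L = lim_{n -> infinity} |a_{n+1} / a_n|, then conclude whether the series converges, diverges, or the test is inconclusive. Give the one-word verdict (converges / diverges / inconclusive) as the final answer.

Let a_n denote the general term. Form the ratio a_{n+1}/a_n and simplify:
a_{n+1}/a_n = n/5 + 1/5
Take the limit as n -> infinity: L = infinity.
Since L = infinity > 1 (or L = infinity), the ratio test implies the series diverges.

diverges


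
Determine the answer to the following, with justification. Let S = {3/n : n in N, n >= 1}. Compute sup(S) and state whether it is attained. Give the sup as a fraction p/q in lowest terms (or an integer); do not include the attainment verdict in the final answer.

Analysis:
- Values: 3, 3/2, 1, 3/4, ... strictly decreasing.
- The maximum is 3 (n=1); sup = 3 (attained).
- The set is bounded below by 0; 3/n -> 0 so 0 is the greatest lower bound.
- 0 is not in the set, so inf = 0 is not attained.
Conclusion: sup(S) = 3, attained in S.

3


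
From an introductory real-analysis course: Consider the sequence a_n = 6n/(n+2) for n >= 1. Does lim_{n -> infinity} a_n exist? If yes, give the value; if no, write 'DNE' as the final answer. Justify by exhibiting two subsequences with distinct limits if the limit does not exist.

Examine the behaviour of a_n along subsequences.
Even-n subsequence a_{2k} = 6(2k)/(2k+2) -> 6. Odd-n subsequence a_{2k+1} = 6(2k+1)/(2k+3) -> 6. Both tend to 6, which suggests the limit is 6; verify directly.
|a_n - 6| = |6n - 6(n+2)| / (n+2) = 12/(n+2) < 12/n for every n >= 1.
Given epsilon > 0, choose a positive integer N > 12/epsilon. Then for all n >= N, |a_n - 6| < 12/n <= 12/N < epsilon.
So by the definition of the limit, lim a_n exists and equals 6.

6


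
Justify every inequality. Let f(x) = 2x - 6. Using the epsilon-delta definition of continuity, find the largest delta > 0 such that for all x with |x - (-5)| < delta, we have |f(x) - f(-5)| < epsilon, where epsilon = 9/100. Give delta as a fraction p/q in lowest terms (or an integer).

We compute f(-5) = 2*(-5) - 6 = -16.
|f(x) - f(-5)| = |2x - 6 - (-16)| = |2(x - (-5))| = 2|x - (-5)|.
We need 2|x - (-5)| < 9/100, i.e. |x - (-5)| < 9/100 / 2 = 9/200.
So any delta <= 9/200 works. Conversely, if delta > 9/200, then x = -5 + 9/200 satisfies |x - (-5)| = 9/200 < delta but |f(x) - f(-5)| = 2 * 9/200 = 9/100, which is not < 9/100; so no larger delta works.
Hence the largest such delta is 9/200.

9/200


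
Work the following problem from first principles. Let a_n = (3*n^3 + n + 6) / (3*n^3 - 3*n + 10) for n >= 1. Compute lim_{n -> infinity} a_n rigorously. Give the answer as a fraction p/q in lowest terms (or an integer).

Divide numerator and denominator by n^3, the highest power:
numerator / n^3 = 3 + n^(-2) + 6/n^3
denominator / n^3 = 3 - 3/n^2 + 10/n^3
As n -> infinity, all terms of the form c/n^k (k >= 1) tend to 0.
So numerator / n^3 -> 3 and denominator / n^3 -> 3.
Therefore lim a_n = 1.

1


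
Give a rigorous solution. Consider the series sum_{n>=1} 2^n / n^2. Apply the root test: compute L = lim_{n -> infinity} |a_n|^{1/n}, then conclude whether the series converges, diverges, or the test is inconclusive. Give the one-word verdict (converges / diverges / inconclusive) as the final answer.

Let a_n denote the general term. Form |a_n|^(1/n) and simplify:
|a_n|^(1/n) = 2/n^(2/n)
Take the limit as n -> infinity: L = 2.
Since L = 2 > 1, the root test implies divergence.

diverges


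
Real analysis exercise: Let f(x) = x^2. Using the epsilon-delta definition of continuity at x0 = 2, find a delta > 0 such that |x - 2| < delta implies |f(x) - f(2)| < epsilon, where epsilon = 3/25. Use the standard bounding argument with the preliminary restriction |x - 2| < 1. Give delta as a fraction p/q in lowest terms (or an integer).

Factor: |x^2 - (2)^2| = |x - 2| * |x + 2|.
Impose |x - 2| < 1 first. Then |x + 2| = |(x - 2) + 2*(2)| <= |x - 2| + 2*|2| < 1 + 4 = 5.
So |x^2 - (2)^2| < delta * 5.
We need delta * 5 <= 3/25, i.e. delta <= 3/25/5 = 3/125.
Since 3/125 < 1, this is tighter than 1; take delta = 3/125.
So delta = 3/125 works.

3/125


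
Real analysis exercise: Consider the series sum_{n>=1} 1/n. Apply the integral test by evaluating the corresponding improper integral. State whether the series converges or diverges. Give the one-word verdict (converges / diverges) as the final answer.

Let f(x) = 1/x. Then f is positive, continuous, and decreasing on [1, infinity), so the integral test applies.
Compute the improper integral int_{1}^infinity f(x) dx:
  antiderivative F(x) = log(x).
  As x -> infinity, log(x) -> infinity.
  So int = infinity - log(1) = infinity. By the integral test, the series diverges.

diverges


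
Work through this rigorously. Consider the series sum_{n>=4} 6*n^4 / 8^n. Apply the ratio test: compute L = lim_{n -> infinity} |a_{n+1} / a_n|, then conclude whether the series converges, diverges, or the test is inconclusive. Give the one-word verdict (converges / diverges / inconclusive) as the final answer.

Let a_n denote the general term. Form the ratio a_{n+1}/a_n and simplify:
a_{n+1}/a_n = (n + 1)^4/(8*n^4)
Take the limit as n -> infinity: L = 1/8.
Since L = 1/8 < 1, the ratio test implies the series converges.

converges


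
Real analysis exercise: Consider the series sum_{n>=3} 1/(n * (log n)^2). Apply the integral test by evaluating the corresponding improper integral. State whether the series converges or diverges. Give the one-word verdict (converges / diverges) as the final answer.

Let f(x) = 1/(x*log(x)^2). Then f is positive, continuous, and decreasing on [3, infinity), so the integral test applies.
Compute the improper integral int_{3}^infinity f(x) dx:
  antiderivative F(x) = -1/log(x).
  F(x) -> 0 as x -> infinity.  int = 0 - F(3) = 1/log(3) < infinity. By the integral test, the series converges.

converges


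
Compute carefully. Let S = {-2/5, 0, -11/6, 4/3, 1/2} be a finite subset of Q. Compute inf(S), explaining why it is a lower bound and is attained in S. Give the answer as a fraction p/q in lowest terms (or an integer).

S is finite, so inf(S) = min(S).
Sorted increasing:
-11/6, -2/5, 0, 1/2, 4/3
The extremum is -11/6.
For every x in S, x >= -11/6. And -11/6 is in S, so it is attained.
Therefore inf(S) = -11/6.

-11/6


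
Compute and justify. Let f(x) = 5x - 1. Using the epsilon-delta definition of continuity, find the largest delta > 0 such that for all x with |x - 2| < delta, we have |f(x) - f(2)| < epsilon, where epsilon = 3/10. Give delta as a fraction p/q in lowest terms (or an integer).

We compute f(2) = 5*(2) - 1 = 9.
|f(x) - f(2)| = |5x - 1 - (9)| = |5(x - 2)| = 5|x - 2|.
We need 5|x - 2| < 3/10, i.e. |x - 2| < 3/10 / 5 = 3/50.
So any delta <= 3/50 works. Conversely, if delta > 3/50, then x = 2 + 3/50 satisfies |x - 2| = 3/50 < delta but |f(x) - f(2)| = 5 * 3/50 = 3/10, which is not < 3/10; so no larger delta works.
Hence the largest such delta is 3/50.

3/50


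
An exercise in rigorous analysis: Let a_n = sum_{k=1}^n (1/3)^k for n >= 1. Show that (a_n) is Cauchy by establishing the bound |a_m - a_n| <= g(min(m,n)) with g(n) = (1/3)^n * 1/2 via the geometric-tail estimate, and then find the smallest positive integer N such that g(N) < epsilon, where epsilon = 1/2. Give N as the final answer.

For m > n >= 1: |a_m - a_n| = sum_{k=n+1}^m (1/3)^k < sum_{k=n+1}^infinity (1/3)^k = (1/3)^(n+1) / (1 - 1/3) = (1/3)^n * (1/3) * (3/2) = (1/3)^n * 1/2.
So g(n) = (1/3)^n / 2. Since g(n) -> 0, (a_n) is Cauchy.
Now solve g(N) < 1/2: (1/3)^N / 2 < 1/2 <=> 3^N > 1 / (2 * 1/2) = 1.
Check powers of 3: 3^0 = 1 <= 1, 3^1 = 3 > 1.
So the smallest such N is 1. Check: g(1) = 1/(2 * 3) = 1/6 < 1/2.

1


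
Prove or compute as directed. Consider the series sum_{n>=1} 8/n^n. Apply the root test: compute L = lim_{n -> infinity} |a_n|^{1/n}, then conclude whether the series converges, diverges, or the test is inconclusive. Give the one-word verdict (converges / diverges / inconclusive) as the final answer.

Let a_n denote the general term. Form |a_n|^(1/n) and simplify:
|a_n|^(1/n) = 2^(3/n)/n
Take the limit as n -> infinity: L = 0.
Since L = 0 < 1, the root test implies convergence.

converges


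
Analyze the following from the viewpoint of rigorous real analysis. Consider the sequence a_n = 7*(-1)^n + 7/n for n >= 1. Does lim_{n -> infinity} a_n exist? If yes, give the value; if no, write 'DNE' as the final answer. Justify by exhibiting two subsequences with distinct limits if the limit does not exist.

Examine the behaviour of a_n along subsequences.
a_{2k} = 7 + 7/(2k) -> 7. a_{2k+1} = -7 + 7/(2k+1) -> -7.
Since these two subsequential limits are 7 and -7, distinct, the full sequence cannot converge (a convergent sequence has all subsequences tending to the same limit). So lim a_n does not exist.

DNE


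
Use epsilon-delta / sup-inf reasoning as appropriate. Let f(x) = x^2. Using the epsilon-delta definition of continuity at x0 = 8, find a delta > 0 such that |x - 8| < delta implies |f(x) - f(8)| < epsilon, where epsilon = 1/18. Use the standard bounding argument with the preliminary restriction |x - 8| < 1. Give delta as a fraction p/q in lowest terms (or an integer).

Factor: |x^2 - (8)^2| = |x - 8| * |x + 8|.
Impose |x - 8| < 1 first. Then |x + 8| = |(x - 8) + 2*(8)| <= |x - 8| + 2*|8| < 1 + 16 = 17.
So |x^2 - (8)^2| < delta * 17.
We need delta * 17 <= 1/18, i.e. delta <= 1/18/17 = 1/306.
Since 1/306 < 1, this is tighter than 1; take delta = 1/306.
So delta = 1/306 works.

1/306
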